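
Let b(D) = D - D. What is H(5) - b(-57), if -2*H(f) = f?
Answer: -5/2 ≈ -2.5000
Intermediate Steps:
H(f) = -f/2
b(D) = 0
H(5) - b(-57) = -½*5 - 1*0 = -5/2 + 0 = -5/2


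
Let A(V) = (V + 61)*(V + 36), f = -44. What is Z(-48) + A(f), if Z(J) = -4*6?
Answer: -160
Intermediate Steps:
Z(J) = -24 (Z(J) = -1*24 = -24)
A(V) = (36 + V)*(61 + V) (A(V) = (61 + V)*(36 + V) = (36 + V)*(61 + V))
Z(-48) + A(f) = -24 + (2196 + (-44)**2 + 97*(-44)) = -24 + (2196 + 1936 - 4268) = -24 - 136 = -160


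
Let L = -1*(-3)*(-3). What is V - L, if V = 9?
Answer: 18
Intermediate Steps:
L = -9 (L = 3*(-3) = -9)
V - L = 9 - 1*(-9) = 9 + 9 = 18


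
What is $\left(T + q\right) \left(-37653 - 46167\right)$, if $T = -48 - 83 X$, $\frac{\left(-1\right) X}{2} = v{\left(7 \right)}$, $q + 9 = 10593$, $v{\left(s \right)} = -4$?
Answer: $-827471040$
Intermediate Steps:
$q = 10584$ ($q = -9 + 10593 = 10584$)
$X = 8$ ($X = \left(-2\right) \left(-4\right) = 8$)
$T = -712$ ($T = -48 - 664 = -712$)
$\left(T + q\right) \left(-37653 - 46167\right) = \left(-712 + 10584\right) \left(-37653 - 46167\right) = 9872 \left(-83820\right) = -827471040$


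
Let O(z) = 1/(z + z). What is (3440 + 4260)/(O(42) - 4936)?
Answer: -58800/37693 ≈ -1.5600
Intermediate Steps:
O(z) = 1/(2*z)
(3440 + 4260)/(O(42) - 4936) = (3440 + 4260)/((1/2)/42 - 4936) = 7700/((1/2)*(1/42) - 4936) = 7700/(1/84 - 4936) = 7700/(-414623/84) = 7700*(-84/414623) = -58800/37693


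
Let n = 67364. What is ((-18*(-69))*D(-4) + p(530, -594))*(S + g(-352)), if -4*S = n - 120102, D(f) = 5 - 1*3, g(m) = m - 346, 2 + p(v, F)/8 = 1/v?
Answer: 8166470676/265 ≈ 3.0817e+7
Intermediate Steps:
p(v, F) = -16 + 8/v
g(m) = -346 + m
D(f) = 2 (D(f) = 5 - 3 = 2)
S = 26369/2 (S = -(67364 - 120102)/4 = -1/4*(-52738) = 26369/2 ≈ 13185.)
((-18*(-69))*D(-4) + p(530, -594))*(S + g(-352)) = (-18*(-69)*2 + (-16 + 8/530))*(26369/2 + (-346 - 352)) = (1242*2 + (-16 + 8*(1/530)))*(26369/2 - 698) = (2484 + (-16 + 4/265))*(24973/2) = (2484 - 4236/265)*(24973/2) = (654024/265)*(24973/2) = 8166470676/265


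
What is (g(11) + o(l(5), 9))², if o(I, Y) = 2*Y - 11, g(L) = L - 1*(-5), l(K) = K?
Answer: 529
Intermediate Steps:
g(L) = 5 + L (g(L) = L + 5 = 5 + L)
o(I, Y) = -11 + 2*Y
(g(11) + o(l(5), 9))² = ((5 + 11) + (-11 + 2*9))² = (16 + (-11 + 18))² = (16 + 7)² = 23² = 529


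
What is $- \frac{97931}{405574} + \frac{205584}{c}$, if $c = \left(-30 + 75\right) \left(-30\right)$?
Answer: $- \frac{13918622011}{91254150} \approx -152.53$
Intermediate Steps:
$c = -1350$ ($c = 45 \left(-30\right) = -1350$)
$- \frac{97931}{405574} + \frac{205584}{c} = - \frac{97931}{405574} + \frac{205584}{-1350} = \left(-97931\right) \frac{1}{405574} + 205584 \left(- \frac{1}{1350}\right) = - \frac{97931}{405574} - \frac{34264}{225} = - \frac{13918622011}{91254150}$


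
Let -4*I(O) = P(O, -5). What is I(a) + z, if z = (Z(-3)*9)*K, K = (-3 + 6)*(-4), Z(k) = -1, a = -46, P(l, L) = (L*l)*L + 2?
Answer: 395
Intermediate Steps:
P(l, L) = 2 + l*L² (P(l, L) = l*L² + 2 = 2 + l*L²)
K = -12 (K = 3*(-4) = -12)
I(O) = -½ - 25*O/4 (I(O) = -(2 + O*(-5)²)/4 = -(2 + O*25)/4 = -(2 + 25*O)/4 = -½ - 25*O/4)
z = 108 (z = -1*9*(-12) = -9*(-12) = 108)
I(a) + z = (-½ - 25/4*(-46)) + 108 = (-½ + 575/2) + 108 = 287 + 108 = 395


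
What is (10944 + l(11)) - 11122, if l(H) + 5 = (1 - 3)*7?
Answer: -197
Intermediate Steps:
l(H) = -19 (l(H) = -5 + (1 - 3)*7 = -5 - 2*7 = -5 - 14 = -19)
(10944 + l(11)) - 11122 = (10944 - 19) - 11122 = 10925 - 11122 = -197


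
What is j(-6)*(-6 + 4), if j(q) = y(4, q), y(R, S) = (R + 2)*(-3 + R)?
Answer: -12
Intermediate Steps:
y(R, S) = (-3 + R)*(2 + R) (y(R, S) = (2 + R)*(-3 + R) = (-3 + R)*(2 + R))
j(q) = 6 (j(q) = -6 + 4² - 1*4 = -6 + 16 - 4 = 6)
j(-6)*(-6 + 4) = 6*(-6 + 4) = 6*(-2) = -12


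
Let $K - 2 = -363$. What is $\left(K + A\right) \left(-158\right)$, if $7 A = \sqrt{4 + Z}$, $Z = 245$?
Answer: $57038 - \frac{158 \sqrt{249}}{7} \approx 56682.0$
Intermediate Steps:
$K = -361$ ($K = 2 - 363 = -361$)
$A = \frac{\sqrt{249}}{7}$ ($A = \frac{\sqrt{4 + 245}}{7} = \frac{\sqrt{249}}{7} \approx 2.2542$)
$\left(K + A\right) \left(-158\right) = \left(-361 + \frac{\sqrt{249}}{7}\right) \left(-158\right) = 57038 - \frac{158 \sqrt{249}}{7}$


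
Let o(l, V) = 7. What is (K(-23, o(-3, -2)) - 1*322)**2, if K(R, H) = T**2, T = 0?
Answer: 103684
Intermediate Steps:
K(R, H) = 0 (K(R, H) = 0**2 = 0)
(K(-23, o(-3, -2)) - 1*322)**2 = (0 - 1*322)**2 = (0 - 322)**2 = (-322)**2 = 103684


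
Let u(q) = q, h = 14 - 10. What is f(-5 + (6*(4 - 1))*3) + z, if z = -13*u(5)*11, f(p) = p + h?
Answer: -662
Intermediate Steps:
h = 4
f(p) = 4 + p (f(p) = p + 4 = 4 + p)
z = -715 (z = -13*5*11 = -65*11 = -715)
f(-5 + (6*(4 - 1))*3) + z = (4 + (-5 + (6*(4 - 1))*3)) - 715 = (4 + (-5 + (6*3)*3)) - 715 = (4 + (-5 + 18*3)) - 715 = (4 + (-5 + 54)) - 715 = (4 + 49) - 715 = 53 - 715 = -662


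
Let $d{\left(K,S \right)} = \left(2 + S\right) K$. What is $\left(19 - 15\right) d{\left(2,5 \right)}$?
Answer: $56$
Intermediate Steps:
$d{\left(K,S \right)} = K \left(2 + S\right)$
$\left(19 - 15\right) d{\left(2,5 \right)} = \left(19 - 15\right) 2 \left(2 + 5\right) = 4 \cdot 2 \cdot 7 = 4 \cdot 14 = 56$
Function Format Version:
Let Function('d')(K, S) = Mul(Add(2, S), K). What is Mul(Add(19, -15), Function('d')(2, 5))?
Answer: 56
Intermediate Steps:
Function('d')(K, S) = Mul(K, Add(2, S))
Mul(Add(19, -15), Function('d')(2, 5)) = Mul(Add(19, -15), Mul(2, Add(2, 5))) = Mul(4, Mul(2, 7)) = Mul(4, 14) = 56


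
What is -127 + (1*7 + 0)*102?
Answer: 587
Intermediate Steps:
-127 + (1*7 + 0)*102 = -127 + (7 + 0)*102 = -127 + 7*102 = -127 + 714 = 587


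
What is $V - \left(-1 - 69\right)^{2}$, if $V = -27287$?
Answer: $-32187$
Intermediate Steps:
$V - \left(-1 - 69\right)^{2} = -27287 - \left(-1 - 69\right)^{2} = -27287 - \left(-70\right)^{2} = -27287 - 4900 = -32187$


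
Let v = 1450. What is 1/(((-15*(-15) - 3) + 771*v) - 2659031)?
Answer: -1/1540859 ≈ -6.4899e-7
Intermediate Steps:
1/(((-15*(-15) - 3) + 771*v) - 2659031) = 1/(((-15*(-15) - 3) + 771*1450) - 2659031) = 1/(((225 - 3) + 1117950) - 2659031) = 1/((222 + 1117950) - 2659031) = 1/(1118172 - 2659031) = 1/(-1540859) = -1/1540859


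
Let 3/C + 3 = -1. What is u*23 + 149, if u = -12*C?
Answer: 356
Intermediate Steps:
C = -¾ (C = 3/(-3 - 1) = 3/(-4) = 3*(-¼) = -¾ ≈ -0.75000)
u = 9 (u = -12*(-¾) = 9)
u*23 + 149 = 9*23 + 149 = 207 + 149 = 356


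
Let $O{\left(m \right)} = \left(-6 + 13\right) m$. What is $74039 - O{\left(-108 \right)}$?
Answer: $74795$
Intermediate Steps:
$O{\left(m \right)} = 7 m$
$74039 - O{\left(-108 \right)} = 74039 - 7 \left(-108\right) = 74039 - -756 = 74039 + 756 = 74795$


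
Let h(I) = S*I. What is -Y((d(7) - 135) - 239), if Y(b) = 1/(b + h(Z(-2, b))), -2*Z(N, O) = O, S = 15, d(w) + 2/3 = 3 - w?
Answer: -3/7384 ≈ -0.00040628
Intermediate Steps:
d(w) = 7/3 - w (d(w) = -⅔ + (3 - w) = 7/3 - w)
Z(N, O) = -O/2
h(I) = 15*I
Y(b) = -2/(13*b) (Y(b) = 1/(b + 15*(-b/2)) = 1/(b - 15*b/2) = 1/(-13*b/2) = -2/(13*b))
-Y((d(7) - 135) - 239) = -(-2)/(13*(((7/3 - 1*7) - 135) - 239)) = -(-2)/(13*(((7/3 - 7) - 135) - 239)) = -(-2)/(13*((-14/3 - 135) - 239)) = -(-2)/(13*(-419/3 - 239)) = -(-2)/(13*(-1136/3)) = -(-2)*(-3)/(13*1136) = -1*3/7384 = -3/7384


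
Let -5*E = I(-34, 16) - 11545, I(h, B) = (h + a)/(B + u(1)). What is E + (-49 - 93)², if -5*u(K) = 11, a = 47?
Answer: 1550624/69 ≈ 22473.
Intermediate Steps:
u(K) = -11/5 (u(K) = -⅕*11 = -11/5)
I(h, B) = (47 + h)/(-11/5 + B) (I(h, B) = (h + 47)/(B - 11/5) = (47 + h)/(-11/5 + B))
E = 159308/69 (E = -(5*(47 - 34)/(-11 + 5*16) - 11545)/5 = -(5*13/(-11 + 80) - 11545)/5 = -(5*13/69 - 11545)/5 = -(5*(1/69)*13 - 11545)/5 = -(65/69 - 11545)/5 = -⅕*(-796540/69) = 159308/69 ≈ 2308.8)
E + (-49 - 93)² = 159308/69 + (-49 - 93)² = 159308/69 + (-142)² = 159308/69 + 20164 = 1550624/69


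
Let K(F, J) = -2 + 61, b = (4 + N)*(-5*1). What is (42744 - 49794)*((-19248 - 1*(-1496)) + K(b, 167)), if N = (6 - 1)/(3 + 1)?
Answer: 124735650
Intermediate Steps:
N = 5/4 ≈ 1.2500
b = -105/4 (b = (4 + 5/4)*(-5*1) = (21/4)*(-5) = -105/4 ≈ -26.250)
K(F, J) = 59
(42744 - 49794)*((-19248 - 1*(-1496)) + K(b, 167)) = (42744 - 49794)*((-19248 - 1*(-1496)) + 59) = -7050*((-19248 + 1496) + 59) = -7050*(-17752 + 59) = -7050*(-17693) = 124735650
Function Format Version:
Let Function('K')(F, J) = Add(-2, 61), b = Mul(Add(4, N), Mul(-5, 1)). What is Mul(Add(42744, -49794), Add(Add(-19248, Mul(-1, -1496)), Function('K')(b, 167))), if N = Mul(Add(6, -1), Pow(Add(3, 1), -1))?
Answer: 124735650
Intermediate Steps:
N = Rational(5, 4) (N = Mul(5, Pow(4, -1)) = Mul(5, Rational(1, 4)) = Rational(5, 4) ≈ 1.2500)
b = Rational(-105, 4) (b = Mul(Add(4, Rational(5, 4)), Mul(-5, 1)) = Mul(Rational(21, 4), -5) = Rational(-105, 4) ≈ -26.250)
Function('K')(F, J) = 59
Mul(Add(42744, -49794), Add(Add(-19248, Mul(-1, -1496)), Function('K')(b, 167))) = Mul(Add(42744, -49794), Add(Add(-19248, Mul(-1, -1496)), 59)) = Mul(-7050, Add(Add(-19248, 1496), 59)) = Mul(-7050, Add(-17752, 59)) = Mul(-7050, -17693) = 124735650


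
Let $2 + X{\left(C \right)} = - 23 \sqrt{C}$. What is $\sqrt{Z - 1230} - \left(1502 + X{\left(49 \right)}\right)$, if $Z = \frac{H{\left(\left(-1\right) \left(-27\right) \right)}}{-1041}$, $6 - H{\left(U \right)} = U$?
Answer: $-1339 + \frac{i \sqrt{148100641}}{347} \approx -1339.0 + 35.071 i$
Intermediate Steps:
$H{\left(U \right)} = 6 - U$
$Z = \frac{7}{347}$ ($Z = \frac{6 - \left(-1\right) \left(-27\right)}{-1041} = \left(6 - 27\right) \left(- \frac{1}{1041}\right) = \left(-21\right) \left(- \frac{1}{1041}\right) = \frac{7}{347} \approx 0.020173$)
$X{\left(C \right)} = -2 - 23 \sqrt{C}$
$\sqrt{Z - 1230} - \left(1502 + X{\left(49 \right)}\right) = \sqrt{\frac{7}{347} - 1230} - \left(1500 - 161\right) = \sqrt{- \frac{426803}{347}} - \left(1500 - 161\right) = \frac{i \sqrt{148100641}}{347} - 1339 = -1339 + \frac{i \sqrt{148100641}}{347}$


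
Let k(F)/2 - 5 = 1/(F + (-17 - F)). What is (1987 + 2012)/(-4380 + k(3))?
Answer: -22661/24764 ≈ -0.91508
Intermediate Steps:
k(F) = 168/17 (k(F) = 10 + 2/(F + (-17 - F)) = 10 + 2/(-17) = 10 + 2*(-1/17) = 10 - 2/17 = 168/17)
(1987 + 2012)/(-4380 + k(3)) = (1987 + 2012)/(-4380 + 168/17) = 3999/(-74292/17) = 3999*(-17/74292) = -22661/24764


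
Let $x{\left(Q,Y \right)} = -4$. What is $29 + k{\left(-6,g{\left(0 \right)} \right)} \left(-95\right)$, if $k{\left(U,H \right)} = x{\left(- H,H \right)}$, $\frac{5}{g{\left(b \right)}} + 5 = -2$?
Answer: $409$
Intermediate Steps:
$g{\left(b \right)} = - \frac{5}{7}$ ($g{\left(b \right)} = \frac{5}{-5 - 2} = \frac{5}{-7} = 5 \left(- \frac{1}{7}\right) = - \frac{5}{7}$)
$k{\left(U,H \right)} = -4$
$29 + k{\left(-6,g{\left(0 \right)} \right)} \left(-95\right) = 29 - -380 = 29 + 380 = 409$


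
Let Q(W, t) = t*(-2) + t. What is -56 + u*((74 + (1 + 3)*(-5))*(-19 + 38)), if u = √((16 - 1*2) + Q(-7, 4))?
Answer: -56 + 1026*√10 ≈ 3188.5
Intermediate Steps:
Q(W, t) = -t (Q(W, t) = -2*t + t = -t)
u = √10 (u = √((16 - 1*2) - 1*4) = √((16 - 2) - 4) = √(14 - 4) = √10 ≈ 3.1623)
-56 + u*((74 + (1 + 3)*(-5))*(-19 + 38)) = -56 + √10*((74 + (1 + 3)*(-5))*(-19 + 38)) = -56 + √10*((74 + 4*(-5))*19) = -56 + √10*((74 - 20)*19) = -56 + √10*(54*19) = -56 + √10*1026 = -56 + 1026*√10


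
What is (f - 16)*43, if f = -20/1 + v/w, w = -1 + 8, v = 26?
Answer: -9718/7 ≈ -1388.3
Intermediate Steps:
w = 7
f = -114/7 (f = -20/1 + 26/7 = -20*1 + 26*(1/7) = -20 + 26/7 = -114/7 ≈ -16.286)
(f - 16)*43 = (-114/7 - 16)*43 = -226/7*43 = -9718/7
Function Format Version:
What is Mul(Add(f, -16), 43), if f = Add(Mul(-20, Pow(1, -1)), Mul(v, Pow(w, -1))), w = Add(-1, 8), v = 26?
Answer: Rational(-9718, 7) ≈ -1388.3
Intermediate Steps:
w = 7
f = Rational(-114, 7) (f = Add(Mul(-20, Pow(1, -1)), Mul(26, Pow(7, -1))) = Add(Mul(-20, 1), Mul(26, Rational(1, 7))) = Add(-20, Rational(26, 7)) = Rational(-114, 7) ≈ -16.286)
Mul(Add(f, -16), 43) = Mul(Add(Rational(-114, 7), -16), 43) = Mul(Rational(-226, 7), 43) = Rational(-9718, 7)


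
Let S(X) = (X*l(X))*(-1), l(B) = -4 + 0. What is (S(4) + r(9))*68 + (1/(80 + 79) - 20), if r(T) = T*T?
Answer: 1045585/159 ≈ 6576.0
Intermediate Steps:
l(B) = -4
S(X) = 4*X (S(X) = (X*(-4))*(-1) = -4*X*(-1) = 4*X)
r(T) = T²
(S(4) + r(9))*68 + (1/(80 + 79) - 20) = (4*4 + 9²)*68 + (1/(80 + 79) - 20) = (16 + 81)*68 + (1/159 - 20) = 97*68 + (1/159 - 20) = 6596 - 3179/159 = 1045585/159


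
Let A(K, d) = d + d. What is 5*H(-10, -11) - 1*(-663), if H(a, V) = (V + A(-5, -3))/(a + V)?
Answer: 14008/21 ≈ 667.05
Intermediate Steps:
A(K, d) = 2*d
H(a, V) = (-6 + V)/(V + a) (H(a, V) = (V + 2*(-3))/(a + V) = (V - 6)/(V + a) = (-6 + V)/(V + a))
5*H(-10, -11) - 1*(-663) = 5*((-6 - 11)/(-11 - 10)) - 1*(-663) = 5*(-17/(-21)) + 663 = 5*(-1/21*(-17)) + 663 = 5*(17/21) + 663 = 85/21 + 663 = 14008/21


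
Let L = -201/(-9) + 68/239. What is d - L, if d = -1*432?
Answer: -325961/717 ≈ -454.62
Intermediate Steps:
L = 16217/717 (L = -201*(-⅑) + 68*(1/239) = 67/3 + 68/239 = 16217/717 ≈ 22.618)
d = -432
d - L = -432 - 1*16217/717 = -432 - 16217/717 = -325961/717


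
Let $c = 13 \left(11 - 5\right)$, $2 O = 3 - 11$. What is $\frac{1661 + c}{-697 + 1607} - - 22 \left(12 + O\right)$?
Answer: $\frac{161899}{910} \approx 177.91$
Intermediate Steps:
$O = -4$ ($O = \frac{3 - 11}{2} = \frac{1}{2} \left(-8\right) = -4$)
$c = 78$ ($c = 13 \cdot 6 = 78$)
$\frac{1661 + c}{-697 + 1607} - - 22 \left(12 + O\right) = \frac{1661 + 78}{-697 + 1607} - - 22 \left(12 - 4\right) = \frac{1739}{910} - \left(-22\right) 8 = 1739 \cdot \frac{1}{910} - -176 = \frac{1739}{910} + 176 = \frac{161899}{910}$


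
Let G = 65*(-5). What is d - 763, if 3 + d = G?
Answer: -1091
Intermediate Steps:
G = -325
d = -328 (d = -3 - 325 = -328)
d - 763 = -328 - 763 = -1091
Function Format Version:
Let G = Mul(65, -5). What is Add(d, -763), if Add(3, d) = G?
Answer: -1091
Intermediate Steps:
G = -325
d = -328 (d = Add(-3, -325) = -328)
Add(d, -763) = Add(-328, -763) = -1091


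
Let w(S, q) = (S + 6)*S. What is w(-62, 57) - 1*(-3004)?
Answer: 6476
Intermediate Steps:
w(S, q) = S*(6 + S) (w(S, q) = (6 + S)*S = S*(6 + S))
w(-62, 57) - 1*(-3004) = -62*(6 - 62) - 1*(-3004) = -62*(-56) + 3004 = 3472 + 3004 = 6476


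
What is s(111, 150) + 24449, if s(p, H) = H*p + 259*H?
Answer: 79949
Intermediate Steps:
s(p, H) = 259*H + H*p
s(111, 150) + 24449 = 150*(259 + 111) + 24449 = 150*370 + 24449 = 55500 + 24449 = 79949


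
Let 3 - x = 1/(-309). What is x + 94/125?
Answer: 145046/38625 ≈ 3.7552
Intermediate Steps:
x = 928/309 (x = 3 - 1/(-309) = 3 - 1*(-1/309) = 3 + 1/309 = 928/309 ≈ 3.0032)
x + 94/125 = 928/309 + 94/125 = 145046/38625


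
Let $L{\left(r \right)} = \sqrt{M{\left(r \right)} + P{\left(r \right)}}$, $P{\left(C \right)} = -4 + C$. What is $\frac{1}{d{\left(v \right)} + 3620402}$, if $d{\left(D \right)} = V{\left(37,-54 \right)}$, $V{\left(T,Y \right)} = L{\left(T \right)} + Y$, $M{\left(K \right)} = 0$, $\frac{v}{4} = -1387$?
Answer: $\frac{3620348}{13106919641071} - \frac{\sqrt{33}}{13106919641071} \approx 2.7622 \cdot 10^{-7}$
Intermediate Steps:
$v = -5548$ ($v = 4 \left(-1387\right) = -5548$)
$L{\left(r \right)} = \sqrt{-4 + r}$ ($L{\left(r \right)} = \sqrt{0 + \left(-4 + r\right)} = \sqrt{-4 + r}$)
$V{\left(T,Y \right)} = Y + \sqrt{-4 + T}$ ($V{\left(T,Y \right)} = \sqrt{-4 + T} + Y = Y + \sqrt{-4 + T}$)
$d{\left(D \right)} = -54 + \sqrt{33}$ ($d{\left(D \right)} = -54 + \sqrt{-4 + 37} = -54 + \sqrt{33}$)
$\frac{1}{d{\left(v \right)} + 3620402} = \frac{1}{\left(-54 + \sqrt{33}\right) + 3620402} = \frac{1}{3620348 + \sqrt{33}}$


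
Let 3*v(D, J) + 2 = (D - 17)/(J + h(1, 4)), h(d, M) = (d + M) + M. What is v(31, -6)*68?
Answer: 544/9 ≈ 60.444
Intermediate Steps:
h(d, M) = d + 2*M (h(d, M) = (M + d) + M = d + 2*M)
v(D, J) = -⅔ + (-17 + D)/(3*(9 + J)) (v(D, J) = -⅔ + ((D - 17)/(J + (1 + 2*4)))/3 = -⅔ + ((-17 + D)/(J + (1 + 8)))/3 = -⅔ + ((-17 + D)/(J + 9))/3 = -⅔ + ((-17 + D)/(9 + J))/3 = -⅔ + (-17 + D)/(3*(9 + J)))
v(31, -6)*68 = ((-35 + 31 - 2*(-6))/(3*(9 - 6)))*68 = ((⅓)*(-35 + 31 + 12)/3)*68 = ((⅓)*(⅓)*8)*68 = (8/9)*68 = 544/9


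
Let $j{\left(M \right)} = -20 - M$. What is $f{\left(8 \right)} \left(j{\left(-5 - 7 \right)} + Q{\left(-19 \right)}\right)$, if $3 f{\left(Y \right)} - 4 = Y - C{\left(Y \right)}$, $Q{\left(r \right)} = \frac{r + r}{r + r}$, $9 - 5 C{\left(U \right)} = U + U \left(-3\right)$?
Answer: $- \frac{49}{3} \approx -16.333$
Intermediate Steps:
$C{\left(U \right)} = \frac{9}{5} + \frac{2 U}{5}$ ($C{\left(U \right)} = \frac{9}{5} - \frac{U + U \left(-3\right)}{5} = \frac{9}{5} - \frac{U - 3 U}{5} = \frac{9}{5} - \frac{\left(-2\right) U}{5} = \frac{9}{5} + \frac{2 U}{5}$)
$Q{\left(r \right)} = 1$ ($Q{\left(r \right)} = \frac{2 r}{2 r} = 2 r \frac{1}{2 r} = 1$)
$f{\left(Y \right)} = \frac{11}{15} + \frac{Y}{5}$ ($f{\left(Y \right)} = \frac{4}{3} + \frac{Y - \left(\frac{9}{5} + \frac{2 Y}{5}\right)}{3} = \frac{4}{3} + \frac{- \frac{9}{5} + \frac{3 Y}{5}}{3} = \frac{4}{3} + \left(- \frac{3}{5} + \frac{Y}{5}\right) = \frac{11}{15} + \frac{Y}{5}$)
$f{\left(8 \right)} \left(j{\left(-5 - 7 \right)} + Q{\left(-19 \right)}\right) = \left(\frac{11}{15} + \frac{1}{5} \cdot 8\right) \left(\left(-20 - \left(-5 - 7\right)\right) + 1\right) = \left(\frac{11}{15} + \frac{8}{5}\right) \left(\left(-20 - -12\right) + 1\right) = \frac{7 \left(\left(-20 + 12\right) + 1\right)}{3} = \frac{7 \left(-8 + 1\right)}{3} = \frac{7}{3} \left(-7\right) = - \frac{49}{3}$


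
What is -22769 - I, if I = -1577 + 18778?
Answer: -39970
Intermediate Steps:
I = 17201
-22769 - I = -22769 - 1*17201 = -22769 - 17201 = -39970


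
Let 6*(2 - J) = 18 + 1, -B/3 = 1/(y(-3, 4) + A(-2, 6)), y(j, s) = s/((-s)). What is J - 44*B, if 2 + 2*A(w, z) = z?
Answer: 785/6 ≈ 130.83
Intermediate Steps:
A(w, z) = -1 + z/2
y(j, s) = -1 (y(j, s) = s*(-1/s) = -1)
B = -3 (B = -3/(-1 + (-1 + (½)*6)) = -3/(-1 + (-1 + 3)) = -3/(-1 + 2) = -3/1 = -3*1 = -3)
J = -7/6 (J = 2 - (18 + 1)/6 = 2 - ⅙*19 = 2 - 19/6 = -7/6 ≈ -1.1667)
J - 44*B = -7/6 - 44*(-3) = -7/6 + 132 = 785/6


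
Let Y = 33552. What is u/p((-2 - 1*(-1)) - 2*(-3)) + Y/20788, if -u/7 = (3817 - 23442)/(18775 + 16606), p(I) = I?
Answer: 439563403/183875057 ≈ 2.3906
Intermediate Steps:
u = 137375/35381 (u = -7*(3817 - 23442)/(18775 + 16606) = -(-137375)/35381 = -7*(-19625/35381) = 137375/35381 ≈ 3.8827)
u/p((-2 - 1*(-1)) - 2*(-3)) + Y/20788 = 137375/(35381*((-2 - 1*(-1)) - 2*(-3))) + 33552/20788 = 137375/(35381*((-2 + 1) + 6)) + 33552*(1/20788) = 137375/(35381*(-1 + 6)) + 8388/5197 = (137375/35381)/5 + 8388/5197 = (137375/35381)*(⅕) + 8388/5197 = 27475/35381 + 8388/5197 = 439563403/183875057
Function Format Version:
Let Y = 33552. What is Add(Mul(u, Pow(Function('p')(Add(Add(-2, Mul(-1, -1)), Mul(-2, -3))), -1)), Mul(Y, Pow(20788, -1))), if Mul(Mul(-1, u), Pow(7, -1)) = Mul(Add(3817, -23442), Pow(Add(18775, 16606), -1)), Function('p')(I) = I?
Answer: Rational(439563403, 183875057) ≈ 2.3906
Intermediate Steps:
u = Rational(137375, 35381) (u = Mul(-7, Mul(Add(3817, -23442), Pow(Add(18775, 16606), -1))) = Mul(-7, Mul(-19625, Pow(35381, -1))) = Mul(-7, Mul(-19625, Rational(1, 35381))) = Mul(-7, Rational(-19625, 35381)) = Rational(137375, 35381) ≈ 3.8827)
Add(Mul(u, Pow(Function('p')(Add(Add(-2, Mul(-1, -1)), Mul(-2, -3))), -1)), Mul(Y, Pow(20788, -1))) = Add(Mul(Rational(137375, 35381), Pow(Add(Add(-2, Mul(-1, -1)), Mul(-2, -3)), -1)), Mul(33552, Pow(20788, -1))) = Add(Mul(Rational(137375, 35381), Pow(Add(Add(-2, 1), 6), -1)), Mul(33552, Rational(1, 20788))) = Add(Mul(Rational(137375, 35381), Pow(Add(-1, 6), -1)), Rational(8388, 5197)) = Add(Mul(Rational(137375, 35381), Pow(5, -1)), Rational(8388, 5197)) = Add(Mul(Rational(137375, 35381), Rational(1, 5)), Rational(8388, 5197)) = Add(Rational(27475, 35381), Rational(8388, 5197)) = Rational(439563403, 183875057)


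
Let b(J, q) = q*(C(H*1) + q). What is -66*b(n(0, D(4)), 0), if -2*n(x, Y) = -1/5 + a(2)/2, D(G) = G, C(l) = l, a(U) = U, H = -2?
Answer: 0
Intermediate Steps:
n(x, Y) = -⅖ (n(x, Y) = -(-1/5 + 2/2)/2 = -(-1*⅕ + 2*(½))/2 = -(-⅕ + 1)/2 = -½*⅘ = -⅖)
b(J, q) = q*(-2 + q) (b(J, q) = q*(-2*1 + q) = q*(-2 + q))
-66*b(n(0, D(4)), 0) = -0*(-2 + 0) = -0*(-2) = -66*0 = 0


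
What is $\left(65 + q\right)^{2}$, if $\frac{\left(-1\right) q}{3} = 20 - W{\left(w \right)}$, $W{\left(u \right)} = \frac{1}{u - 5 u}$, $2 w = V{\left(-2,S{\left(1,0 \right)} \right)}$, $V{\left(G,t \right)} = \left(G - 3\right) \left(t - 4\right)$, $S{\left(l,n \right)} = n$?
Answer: $\frac{38809}{1600} \approx 24.256$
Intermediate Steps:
$V{\left(G,t \right)} = \left(-4 + t\right) \left(-3 + G\right)$ ($V{\left(G,t \right)} = \left(-3 + G\right) \left(-4 + t\right) = \left(-4 + t\right) \left(-3 + G\right)$)
$w = 10$ ($w = \frac{12 - -8 - 0 - 0}{2} = \frac{12 + 8 + 0 + 0}{2} = \frac{1}{2} \cdot 20 = 10$)
$W{\left(u \right)} = - \frac{1}{4 u}$ ($W{\left(u \right)} = \frac{1}{\left(-4\right) u} = - \frac{1}{4 u}$)
$q = - \frac{2403}{40}$ ($q = - 3 \left(20 - - \frac{1}{4 \cdot 10}\right) = - 3 \left(20 - \left(- \frac{1}{4}\right) \frac{1}{10}\right) = - 3 \left(20 - - \frac{1}{40}\right) = - 3 \left(20 + \frac{1}{40}\right) = \left(-3\right) \frac{801}{40} = - \frac{2403}{40} \approx -60.075$)
$\left(65 + q\right)^{2} = \left(65 - \frac{2403}{40}\right)^{2} = \left(\frac{197}{40}\right)^{2} = \frac{38809}{1600}$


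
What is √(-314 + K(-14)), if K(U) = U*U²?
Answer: I*√3058 ≈ 55.299*I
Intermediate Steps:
K(U) = U³
√(-314 + K(-14)) = √(-314 + (-14)³) = √(-314 - 2744) = √(-3058) = I*√3058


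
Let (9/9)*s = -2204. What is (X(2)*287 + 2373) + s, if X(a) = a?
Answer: 743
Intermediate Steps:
s = -2204
(X(2)*287 + 2373) + s = (2*287 + 2373) - 2204 = (574 + 2373) - 2204 = 2947 - 2204 = 743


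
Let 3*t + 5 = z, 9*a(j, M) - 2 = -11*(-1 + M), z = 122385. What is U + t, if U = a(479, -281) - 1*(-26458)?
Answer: 608366/9 ≈ 67596.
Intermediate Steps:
a(j, M) = 13/9 - 11*M/9 (a(j, M) = 2/9 + (-11*(-1 + M))/9 = 2/9 + (11 - 11*M)/9 = 2/9 + (11/9 - 11*M/9) = 13/9 - 11*M/9)
U = 241226/9 (U = (13/9 - 11/9*(-281)) - 1*(-26458) = (13/9 + 3091/9) + 26458 = 3104/9 + 26458 = 241226/9 ≈ 26803.)
t = 122380/3 (t = -5/3 + (⅓)*122385 = -5/3 + 40795 = 122380/3 ≈ 40793.)
U + t = 241226/9 + 122380/3 = 608366/9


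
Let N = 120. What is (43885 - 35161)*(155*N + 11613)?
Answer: 263578212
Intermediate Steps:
(43885 - 35161)*(155*N + 11613) = (43885 - 35161)*(155*120 + 11613) = 8724*(18600 + 11613) = 8724*30213 = 263578212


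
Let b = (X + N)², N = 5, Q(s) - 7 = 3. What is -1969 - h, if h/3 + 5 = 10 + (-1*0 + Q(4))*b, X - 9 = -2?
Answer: -6304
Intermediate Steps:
Q(s) = 10 (Q(s) = 7 + 3 = 10)
X = 7 (X = 9 - 2 = 7)
b = 144 (b = (7 + 5)² = 12² = 144)
h = 4335 (h = -15 + 3*(10 + (-1*0 + 10)*144) = -15 + 3*(10 + (0 + 10)*144) = -15 + 3*(10 + 10*144) = -15 + 3*(10 + 1440) = -15 + 3*1450 = -15 + 4350 = 4335)
-1969 - h = -1969 - 1*4335 = -1969 - 4335 = -6304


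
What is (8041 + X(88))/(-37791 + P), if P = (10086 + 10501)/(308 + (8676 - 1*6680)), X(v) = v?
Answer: -18729216/87049877 ≈ -0.21515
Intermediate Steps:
P = 20587/2304 (P = 20587/(308 + (8676 - 6680)) = 20587/(308 + 1996) = 20587/2304 ≈ 8.9353)
(8041 + X(88))/(-37791 + P) = (8041 + 88)/(-37791 + 20587/2304) = 8129/(-87049877/2304) = 8129*(-2304/87049877) = -18729216/87049877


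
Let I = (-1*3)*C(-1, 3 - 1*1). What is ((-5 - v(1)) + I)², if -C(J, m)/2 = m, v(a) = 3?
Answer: 16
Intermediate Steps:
C(J, m) = -2*m
I = 12 (I = (-1*3)*(-2*(3 - 1*1)) = -(-6)*(3 - 1) = -(-6)*2 = -3*(-4) = 12)
((-5 - v(1)) + I)² = ((-5 - 1*3) + 12)² = ((-5 - 3) + 12)² = (-8 + 12)² = 4² = 16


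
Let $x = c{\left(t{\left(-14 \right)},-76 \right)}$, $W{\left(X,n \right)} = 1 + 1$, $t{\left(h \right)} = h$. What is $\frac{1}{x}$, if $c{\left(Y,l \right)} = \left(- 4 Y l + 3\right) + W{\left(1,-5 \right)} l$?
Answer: $- \frac{1}{4405} \approx -0.00022701$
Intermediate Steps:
$W{\left(X,n \right)} = 2$
$c{\left(Y,l \right)} = 3 + 2 l - 4 Y l$ ($c{\left(Y,l \right)} = \left(- 4 Y l + 3\right) + 2 l = \left(3 - 4 Y l\right) + 2 l = 3 + 2 l - 4 Y l$)
$x = -4405$ ($x = 3 + 2 \left(-76\right) - \left(-56\right) \left(-76\right) = 3 - 152 - 4256 = -4405$)
$\frac{1}{x} = \frac{1}{-4405} = - \frac{1}{4405}$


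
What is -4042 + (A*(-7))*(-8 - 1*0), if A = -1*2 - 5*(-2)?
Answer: -3594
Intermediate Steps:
A = 8 (A = -2 + 10 = 8)
-4042 + (A*(-7))*(-8 - 1*0) = -4042 + (8*(-7))*(-8 - 1*0) = -4042 - 56*(-8 + 0) = -4042 - 56*(-8) = -4042 + 448 = -3594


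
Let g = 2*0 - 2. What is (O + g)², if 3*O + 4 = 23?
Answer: 169/9 ≈ 18.778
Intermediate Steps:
O = 19/3 (O = -4/3 + (⅓)*23 = -4/3 + 23/3 = 19/3 ≈ 6.3333)
g = -2 (g = 0 - 2 = -2)
(O + g)² = (19/3 - 2)² = (13/3)² = 169/9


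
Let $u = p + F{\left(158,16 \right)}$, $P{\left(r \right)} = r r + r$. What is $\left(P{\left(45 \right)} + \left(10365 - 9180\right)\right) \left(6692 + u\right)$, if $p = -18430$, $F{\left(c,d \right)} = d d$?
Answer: $-37373910$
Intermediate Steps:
$F{\left(c,d \right)} = d^{2}$
$P{\left(r \right)} = r + r^{2}$ ($P{\left(r \right)} = r^{2} + r = r + r^{2}$)
$u = -18174$ ($u = -18430 + 16^{2} = -18430 + 256 = -18174$)
$\left(P{\left(45 \right)} + \left(10365 - 9180\right)\right) \left(6692 + u\right) = \left(45 \left(1 + 45\right) + \left(10365 - 9180\right)\right) \left(6692 - 18174\right) = \left(45 \cdot 46 + 1185\right) \left(-11482\right) = \left(2070 + 1185\right) \left(-11482\right) = 3255 \left(-11482\right) = -37373910$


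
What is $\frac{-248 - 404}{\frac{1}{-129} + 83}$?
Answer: $- \frac{42054}{5353} \approx -7.8562$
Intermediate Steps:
$\frac{-248 - 404}{\frac{1}{-129} + 83} = - \frac{652}{- \frac{1}{129} + 83} = - \frac{652}{\frac{10706}{129}} = \left(-652\right) \frac{129}{10706} = - \frac{42054}{5353}$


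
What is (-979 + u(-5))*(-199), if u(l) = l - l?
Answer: 194821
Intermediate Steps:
u(l) = 0
(-979 + u(-5))*(-199) = (-979 + 0)*(-199) = -979*(-199) = 194821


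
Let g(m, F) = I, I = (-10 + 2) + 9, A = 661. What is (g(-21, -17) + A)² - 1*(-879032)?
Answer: 1317276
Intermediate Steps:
I = 1 (I = -8 + 9 = 1)
g(m, F) = 1
(g(-21, -17) + A)² - 1*(-879032) = (1 + 661)² - 1*(-879032) = 662² + 879032 = 438244 + 879032 = 1317276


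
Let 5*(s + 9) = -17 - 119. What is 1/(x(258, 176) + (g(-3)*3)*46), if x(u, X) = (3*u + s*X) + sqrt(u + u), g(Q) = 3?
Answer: -32395/167906539 - 25*sqrt(129)/335813078 ≈ -0.00019378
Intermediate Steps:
s = -181/5 (s = -9 + (-17 - 119)/5 = -9 + (1/5)*(-136) = -9 - 136/5 = -181/5 ≈ -36.200)
x(u, X) = 3*u - 181*X/5 + sqrt(2)*sqrt(u) (x(u, X) = (3*u - 181*X/5) + sqrt(u + u) = (3*u - 181*X/5) + sqrt(2*u) = (3*u - 181*X/5) + sqrt(2)*sqrt(u) = 3*u - 181*X/5 + sqrt(2)*sqrt(u))
1/(x(258, 176) + (g(-3)*3)*46) = 1/((3*258 - 181/5*176 + sqrt(2)*sqrt(258)) + (3*3)*46) = 1/((774 - 31856/5 + 2*sqrt(129)) + 9*46) = 1/((-27986/5 + 2*sqrt(129)) + 414) = 1/(-25916/5 + 2*sqrt(129))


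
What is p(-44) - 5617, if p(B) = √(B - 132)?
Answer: -5617 + 4*I*√11 ≈ -5617.0 + 13.266*I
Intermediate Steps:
p(B) = √(-132 + B)
p(-44) - 5617 = √(-132 - 44) - 5617 = √(-176) - 5617 = 4*I*√11 - 5617 = -5617 + 4*I*√11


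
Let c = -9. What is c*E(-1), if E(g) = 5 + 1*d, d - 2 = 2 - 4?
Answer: -45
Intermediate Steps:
d = 0 (d = 2 + (2 - 4) = 2 - 2 = 0)
E(g) = 5 (E(g) = 5 + 1*0 = 5 + 0 = 5)
c*E(-1) = -9*5 = -45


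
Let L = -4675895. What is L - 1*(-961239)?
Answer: -3714656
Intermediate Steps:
L - 1*(-961239) = -4675895 - 1*(-961239) = -4675895 + 961239 = -3714656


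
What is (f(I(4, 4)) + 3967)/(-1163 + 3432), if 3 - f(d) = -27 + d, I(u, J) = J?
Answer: 3993/2269 ≈ 1.7598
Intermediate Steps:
f(d) = 30 - d (f(d) = 3 - (-27 + d) = 3 + (27 - d) = 30 - d)
(f(I(4, 4)) + 3967)/(-1163 + 3432) = ((30 - 1*4) + 3967)/(-1163 + 3432) = ((30 - 4) + 3967)/2269 = (26 + 3967)*(1/2269) = 3993*(1/2269) = 3993/2269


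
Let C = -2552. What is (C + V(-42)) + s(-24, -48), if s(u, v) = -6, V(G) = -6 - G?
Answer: -2522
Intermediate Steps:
(C + V(-42)) + s(-24, -48) = (-2552 + (-6 - 1*(-42))) - 6 = (-2552 + (-6 + 42)) - 6 = (-2552 + 36) - 6 = -2516 - 6 = -2522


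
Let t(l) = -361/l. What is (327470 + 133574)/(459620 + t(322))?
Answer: 148456168/147997279 ≈ 1.0031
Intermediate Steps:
(327470 + 133574)/(459620 + t(322)) = (327470 + 133574)/(459620 - 361/322) = 461044/(459620 - 361*1/322) = 461044/(459620 - 361/322) = 461044/(147997279/322) = 461044*(322/147997279) = 148456168/147997279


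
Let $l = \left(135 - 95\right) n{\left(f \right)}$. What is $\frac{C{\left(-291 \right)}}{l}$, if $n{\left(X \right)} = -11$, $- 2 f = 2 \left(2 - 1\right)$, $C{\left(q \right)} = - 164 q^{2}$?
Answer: $\frac{3471921}{110} \approx 31563.0$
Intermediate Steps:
$f = -1$ ($f = - \frac{2 \left(2 - 1\right)}{2} = - \frac{2 \cdot 1}{2} = \left(- \frac{1}{2}\right) 2 = -1$)
$l = -440$ ($l = \left(135 - 95\right) \left(-11\right) = 40 \left(-11\right) = -440$)
$\frac{C{\left(-291 \right)}}{l} = \frac{\left(-164\right) \left(-291\right)^{2}}{-440} = \left(-164\right) 84681 \left(- \frac{1}{440}\right) = \left(-13887684\right) \left(- \frac{1}{440}\right) = \frac{3471921}{110}$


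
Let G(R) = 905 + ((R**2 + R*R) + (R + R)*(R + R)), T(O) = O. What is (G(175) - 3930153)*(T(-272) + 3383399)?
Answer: -12671495412246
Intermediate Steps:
G(R) = 905 + 6*R**2 (G(R) = 905 + ((R**2 + R**2) + (2*R)*(2*R)) = 905 + (2*R**2 + 4*R**2) = 905 + 6*R**2)
(G(175) - 3930153)*(T(-272) + 3383399) = ((905 + 6*175**2) - 3930153)*(-272 + 3383399) = ((905 + 6*30625) - 3930153)*3383127 = ((905 + 183750) - 3930153)*3383127 = (184655 - 3930153)*3383127 = -3745498*3383127 = -12671495412246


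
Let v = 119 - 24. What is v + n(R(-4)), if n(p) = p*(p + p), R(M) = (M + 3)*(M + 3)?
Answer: 97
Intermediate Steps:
v = 95
R(M) = (3 + M)² (R(M) = (3 + M)*(3 + M) = (3 + M)²)
n(p) = 2*p² (n(p) = p*(2*p) = 2*p²)
v + n(R(-4)) = 95 + 2*((3 - 4)²)² = 95 + 2*((-1)²)² = 95 + 2*1² = 95 + 2*1 = 95 + 2 = 97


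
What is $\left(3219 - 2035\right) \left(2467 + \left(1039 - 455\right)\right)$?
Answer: $3612384$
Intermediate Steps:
$\left(3219 - 2035\right) \left(2467 + \left(1039 - 455\right)\right) = 1184 \left(2467 + \left(1039 - 455\right)\right) = 1184 \left(2467 + 584\right) = 1184 \cdot 3051 = 3612384$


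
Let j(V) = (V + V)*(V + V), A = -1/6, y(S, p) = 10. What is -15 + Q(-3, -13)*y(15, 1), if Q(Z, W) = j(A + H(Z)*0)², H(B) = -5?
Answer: -1205/81 ≈ -14.877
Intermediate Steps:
A = -⅙ (A = -1*⅙ = -⅙ ≈ -0.16667)
j(V) = 4*V² (j(V) = (2*V)*(2*V) = 4*V²)
Q(Z, W) = 1/81 (Q(Z, W) = (4*(-⅙ - 5*0)²)² = (4*(-⅙ + 0)²)² = (4*(-⅙)²)² = (4*(1/36))² = (⅑)² = 1/81)
-15 + Q(-3, -13)*y(15, 1) = -15 + (1/81)*10 = -15 + 10/81 = -1205/81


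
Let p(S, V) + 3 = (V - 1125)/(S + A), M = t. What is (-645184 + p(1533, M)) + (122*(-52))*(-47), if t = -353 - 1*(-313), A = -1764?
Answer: -80160224/231 ≈ -3.4701e+5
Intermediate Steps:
t = -40 (t = -353 + 313 = -40)
M = -40
p(S, V) = -3 + (-1125 + V)/(-1764 + S) (p(S, V) = -3 + (V - 1125)/(S - 1764) = -3 + (-1125 + V)/(-1764 + S))
(-645184 + p(1533, M)) + (122*(-52))*(-47) = (-645184 + (4167 - 40 - 3*1533)/(-1764 + 1533)) + (122*(-52))*(-47) = (-645184 + (4167 - 40 - 4599)/(-231)) - 6344*(-47) = (-645184 - 1/231*(-472)) + 298168 = (-645184 + 472/231) + 298168 = -149037032/231 + 298168 = -80160224/231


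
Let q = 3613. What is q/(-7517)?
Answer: -3613/7517 ≈ -0.48064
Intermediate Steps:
q/(-7517) = 3613/(-7517) = 3613*(-1/7517) = -3613/7517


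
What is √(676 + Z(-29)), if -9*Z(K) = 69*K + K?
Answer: √8114/3 ≈ 30.026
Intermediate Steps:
Z(K) = -70*K/9 (Z(K) = -(69*K + K)/9 = -70*K/9)
√(676 + Z(-29)) = √(676 - 70/9*(-29)) = √(676 + 2030/9) = √(8114/9) = √8114/3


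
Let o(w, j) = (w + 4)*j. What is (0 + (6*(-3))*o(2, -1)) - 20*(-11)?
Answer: 328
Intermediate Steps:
o(w, j) = j*(4 + w) (o(w, j) = (4 + w)*j = j*(4 + w))
(0 + (6*(-3))*o(2, -1)) - 20*(-11) = (0 + (6*(-3))*(-(4 + 2))) - 20*(-11) = (0 - (-18)*6) + 220 = (0 - 18*(-6)) + 220 = (0 + 108) + 220 = 108 + 220 = 328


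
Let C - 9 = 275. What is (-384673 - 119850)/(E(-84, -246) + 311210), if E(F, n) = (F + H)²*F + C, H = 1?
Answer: 504523/267182 ≈ 1.8883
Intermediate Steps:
C = 284 (C = 9 + 275 = 284)
E(F, n) = 284 + F*(1 + F)² (E(F, n) = (F + 1)²*F + 284 = (1 + F)²*F + 284 = F*(1 + F)² + 284 = 284 + F*(1 + F)²)
(-384673 - 119850)/(E(-84, -246) + 311210) = (-384673 - 119850)/((284 - 84*(1 - 84)²) + 311210) = -504523/((284 - 84*(-83)²) + 311210) = -504523/((284 - 84*6889) + 311210) = -504523/((284 - 578676) + 311210) = -504523/(-578392 + 311210) = -504523/(-267182) = -504523*(-1/267182) = 504523/267182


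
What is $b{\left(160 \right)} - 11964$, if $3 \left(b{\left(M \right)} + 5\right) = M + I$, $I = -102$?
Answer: $- \frac{35849}{3} \approx -11950.0$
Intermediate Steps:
$b{\left(M \right)} = -39 + \frac{M}{3}$ ($b{\left(M \right)} = -5 + \frac{M - 102}{3} = -5 + \frac{-102 + M}{3} = -5 + \left(-34 + \frac{M}{3}\right) = -39 + \frac{M}{3}$)
$b{\left(160 \right)} - 11964 = \left(-39 + \frac{1}{3} \cdot 160\right) - 11964 = \left(-39 + \frac{160}{3}\right) - 11964 = \frac{43}{3} - 11964 = - \frac{35849}{3}$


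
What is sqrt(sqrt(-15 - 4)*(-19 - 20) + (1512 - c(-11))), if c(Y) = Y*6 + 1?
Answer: sqrt(1577 - 39*I*sqrt(19)) ≈ 39.769 - 2.1373*I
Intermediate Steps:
c(Y) = 1 + 6*Y (c(Y) = 6*Y + 1 = 1 + 6*Y)
sqrt(sqrt(-15 - 4)*(-19 - 20) + (1512 - c(-11))) = sqrt(sqrt(-15 - 4)*(-19 - 20) + (1512 - (1 + 6*(-11)))) = sqrt(sqrt(-19)*(-39) + (1512 - (1 - 66))) = sqrt((I*sqrt(19))*(-39) + (1512 - 1*(-65))) = sqrt(-39*I*sqrt(19) + (1512 + 65)) = sqrt(-39*I*sqrt(19) + 1577) = sqrt(1577 - 39*I*sqrt(19))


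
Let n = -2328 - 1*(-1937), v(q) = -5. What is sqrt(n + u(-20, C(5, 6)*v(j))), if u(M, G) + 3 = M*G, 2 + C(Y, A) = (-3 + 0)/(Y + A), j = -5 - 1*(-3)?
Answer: I*sqrt(75174)/11 ≈ 24.925*I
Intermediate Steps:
j = -2 (j = -5 + 3 = -2)
C(Y, A) = -2 - 3/(A + Y) (C(Y, A) = -2 + (-3 + 0)/(Y + A) = -2 - 3/(A + Y))
n = -391 (n = -2328 + 1937 = -391)
u(M, G) = -3 + G*M (u(M, G) = -3 + M*G = -3 + G*M)
sqrt(n + u(-20, C(5, 6)*v(j))) = sqrt(-391 + (-3 + (((-3 - 2*6 - 2*5)/(6 + 5))*(-5))*(-20))) = sqrt(-391 + (-3 + (((-3 - 12 - 10)/11)*(-5))*(-20))) = sqrt(-391 + (-3 + (((1/11)*(-25))*(-5))*(-20))) = sqrt(-391 + (-3 - 25/11*(-5)*(-20))) = sqrt(-391 + (-3 + (125/11)*(-20))) = sqrt(-391 + (-3 - 2500/11)) = sqrt(-391 - 2533/11) = sqrt(-6834/11) = I*sqrt(75174)/11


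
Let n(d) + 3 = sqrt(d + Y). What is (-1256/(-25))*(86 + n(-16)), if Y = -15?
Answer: 104248/25 + 1256*I*sqrt(31)/25 ≈ 4169.9 + 279.72*I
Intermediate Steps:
n(d) = -3 + sqrt(-15 + d) (n(d) = -3 + sqrt(d - 15) = -3 + sqrt(-15 + d))
(-1256/(-25))*(86 + n(-16)) = (-1256/(-25))*(86 + (-3 + sqrt(-15 - 16))) = (-1256*(-1/25))*(86 + (-3 + sqrt(-31))) = 1256*(86 + (-3 + I*sqrt(31)))/25 = 1256*(83 + I*sqrt(31))/25 = 104248/25 + 1256*I*sqrt(31)/25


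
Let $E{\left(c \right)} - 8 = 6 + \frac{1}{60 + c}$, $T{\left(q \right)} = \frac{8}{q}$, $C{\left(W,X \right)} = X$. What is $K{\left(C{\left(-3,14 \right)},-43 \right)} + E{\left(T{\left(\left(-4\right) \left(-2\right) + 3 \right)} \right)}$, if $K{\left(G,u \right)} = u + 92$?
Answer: $\frac{42095}{668} \approx 63.016$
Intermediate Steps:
$K{\left(G,u \right)} = 92 + u$
$E{\left(c \right)} = 14 + \frac{1}{60 + c}$ ($E{\left(c \right)} = 8 + \left(6 + \frac{1}{60 + c}\right) = 14 + \frac{1}{60 + c}$)
$K{\left(C{\left(-3,14 \right)},-43 \right)} + E{\left(T{\left(\left(-4\right) \left(-2\right) + 3 \right)} \right)} = \left(92 - 43\right) + \frac{841 + 14 \frac{8}{\left(-4\right) \left(-2\right) + 3}}{60 + \frac{8}{\left(-4\right) \left(-2\right) + 3}} = 49 + \frac{841 + 14 \frac{8}{8 + 3}}{60 + \frac{8}{8 + 3}} = 49 + \frac{841 + 14 \cdot \frac{8}{11}}{60 + \frac{8}{11}} = 49 + \frac{841 + \frac{112}{11}}{\frac{668}{11}} = 49 + \frac{11}{668} \cdot \frac{9363}{11} = 49 + \frac{9363}{668} = \frac{42095}{668}$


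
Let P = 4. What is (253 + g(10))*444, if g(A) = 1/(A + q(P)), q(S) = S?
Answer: 786546/7 ≈ 1.1236e+5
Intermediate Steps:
g(A) = 1/(4 + A) (g(A) = 1/(A + 4) = 1/(4 + A))
(253 + g(10))*444 = (253 + 1/(4 + 10))*444 = (253 + 1/14)*444 = (3543/14)*444 = 786546/7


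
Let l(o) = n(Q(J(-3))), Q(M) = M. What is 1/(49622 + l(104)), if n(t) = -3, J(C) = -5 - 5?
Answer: 1/49619 ≈ 2.0154e-5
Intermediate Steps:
J(C) = -10
l(o) = -3
1/(49622 + l(104)) = 1/(49622 - 3) = 1/49619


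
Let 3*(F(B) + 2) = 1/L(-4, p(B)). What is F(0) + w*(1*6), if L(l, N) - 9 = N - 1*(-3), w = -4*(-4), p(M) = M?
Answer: 3385/36 ≈ 94.028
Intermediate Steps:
w = 16
L(l, N) = 12 + N (L(l, N) = 9 + (N - 1*(-3)) = 9 + (N + 3) = 9 + (3 + N) = 12 + N)
F(B) = -2 + 1/(3*(12 + B))
F(0) + w*(1*6) = (-71 - 6*0)/(3*(12 + 0)) + 16*(1*6) = (⅓)*(-71 + 0)/12 + 16*6 = (⅓)*(1/12)*(-71) + 96 = -71/36 + 96 = 3385/36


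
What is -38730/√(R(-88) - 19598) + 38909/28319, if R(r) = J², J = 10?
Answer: 38909/28319 + 19365*I*√19498/9749 ≈ 1.374 + 277.37*I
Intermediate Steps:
R(r) = 100 (R(r) = 10² = 100)
-38730/√(R(-88) - 19598) + 38909/28319 = -38730/√(100 - 19598) + 38909/28319 = -38730*(-I*√19498/19498) + 38909*(1/28319) = -38730*(-I*√19498/19498) + 38909/28319 = -(-19365)*I*√19498/9749 + 38909/28319 = 19365*I*√19498/9749 + 38909/28319 = 38909/28319 + 19365*I*√19498/9749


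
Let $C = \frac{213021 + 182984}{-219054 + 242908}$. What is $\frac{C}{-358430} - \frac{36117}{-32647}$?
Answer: $\frac{61757406456701}{55826299613068} \approx 1.1062$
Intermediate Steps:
$C = \frac{396005}{23854} \approx 16.601$
$\frac{C}{-358430} - \frac{36117}{-32647} = \frac{396005}{23854 \left(-358430\right)} - \frac{36117}{-32647} = \frac{396005}{23854} \left(- \frac{1}{358430}\right) - - \frac{36117}{32647} = - \frac{79201}{1709997844} + \frac{36117}{32647} = \frac{61757406456701}{55826299613068}$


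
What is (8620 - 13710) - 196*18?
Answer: -8618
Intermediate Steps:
(8620 - 13710) - 196*18 = -5090 - 3528 = -8618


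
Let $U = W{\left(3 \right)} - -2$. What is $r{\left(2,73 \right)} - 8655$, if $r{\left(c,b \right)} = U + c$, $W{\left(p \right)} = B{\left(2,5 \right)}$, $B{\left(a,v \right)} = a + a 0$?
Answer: $-8649$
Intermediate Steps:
$B{\left(a,v \right)} = a$ ($B{\left(a,v \right)} = a + 0 = a$)
$W{\left(p \right)} = 2$
$U = 4$ ($U = 2 - -2 = 2 + 2 = 4$)
$r{\left(c,b \right)} = 4 + c$
$r{\left(2,73 \right)} - 8655 = \left(4 + 2\right) - 8655 = 6 - 8655 = -8649$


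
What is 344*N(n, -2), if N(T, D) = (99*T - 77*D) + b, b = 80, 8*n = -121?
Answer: -434601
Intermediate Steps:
n = -121/8 (n = (⅛)*(-121) = -121/8 ≈ -15.125)
N(T, D) = 80 - 77*D + 99*T (N(T, D) = (99*T - 77*D) + 80 = (-77*D + 99*T) + 80 = 80 - 77*D + 99*T)
344*N(n, -2) = 344*(80 - 77*(-2) + 99*(-121/8)) = 344*(80 + 154 - 11979/8) = 344*(-10107/8) = -434601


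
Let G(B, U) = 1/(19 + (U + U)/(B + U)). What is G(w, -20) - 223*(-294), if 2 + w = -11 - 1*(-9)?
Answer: 4064847/62 ≈ 65562.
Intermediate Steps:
w = -4 (w = -2 + (-11 - 1*(-9)) = -2 + (-11 + 9) = -2 - 2 = -4)
G(B, U) = 1/(19 + 2*U/(B + U)) (G(B, U) = 1/(19 + (2*U)/(B + U)) = 1/(19 + 2*U/(B + U)))
G(w, -20) - 223*(-294) = (-4 - 20)/(19*(-4) + 21*(-20)) - 223*(-294) = -24/(-76 - 420) + 65562 = -24/(-496) + 65562 = -1/496*(-24) + 65562 = 3/62 + 65562 = 4064847/62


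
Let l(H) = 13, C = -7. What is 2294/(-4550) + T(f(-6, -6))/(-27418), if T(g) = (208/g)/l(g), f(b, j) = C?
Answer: -15721623/31187975 ≈ -0.50409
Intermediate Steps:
f(b, j) = -7
T(g) = 16/g (T(g) = (208/g)/13 = (208/g)*(1/13) = 16/g)
2294/(-4550) + T(f(-6, -6))/(-27418) = 2294/(-4550) + (16/(-7))/(-27418) = 2294*(-1/4550) + (16*(-⅐))*(-1/27418) = -1147/2275 - 16/7*(-1/27418) = -1147/2275 + 8/95963 = -15721623/31187975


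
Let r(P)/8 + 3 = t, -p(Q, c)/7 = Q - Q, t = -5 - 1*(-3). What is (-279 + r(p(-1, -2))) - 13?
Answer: -332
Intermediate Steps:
t = -2 (t = -5 + 3 = -2)
p(Q, c) = 0 (p(Q, c) = -7*(Q - Q) = -7*0 = 0)
r(P) = -40 (r(P) = -24 + 8*(-2) = -24 - 16 = -40)
(-279 + r(p(-1, -2))) - 13 = (-279 - 40) - 13 = -319 - 13 = -332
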